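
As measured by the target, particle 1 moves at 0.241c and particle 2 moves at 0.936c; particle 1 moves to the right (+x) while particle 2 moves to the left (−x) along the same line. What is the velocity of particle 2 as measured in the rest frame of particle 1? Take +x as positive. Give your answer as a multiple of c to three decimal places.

-0.960c

β_A = 0.241, β_B = -0.936.
Transform to A's frame with the inverse velocity-addition law: u' = (u − v)/(1 − uv/c²), taking u = β_B and v = β_A.
u' = (-0.936 − 0.241) / (1 − (0.241)(-0.936)) = -1.1770/1.2256 = -0.9604.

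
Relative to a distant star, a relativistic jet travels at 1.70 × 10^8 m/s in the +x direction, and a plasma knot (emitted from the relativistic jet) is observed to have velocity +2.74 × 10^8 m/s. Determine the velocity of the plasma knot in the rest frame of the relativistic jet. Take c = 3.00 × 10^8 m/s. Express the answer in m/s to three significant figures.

v = 0.567c, u = 0.913c.
Invert the composition law: u' = (u − v)/(1 − uv/c²).
u' = (0.913 − 0.567) / (1 − (0.913)(0.567)) = 0.3467/0.4824 = 0.7186.
u' = 0.7186 × 3.00 × 10^8 m/s.

+2.16 × 10^8 m/s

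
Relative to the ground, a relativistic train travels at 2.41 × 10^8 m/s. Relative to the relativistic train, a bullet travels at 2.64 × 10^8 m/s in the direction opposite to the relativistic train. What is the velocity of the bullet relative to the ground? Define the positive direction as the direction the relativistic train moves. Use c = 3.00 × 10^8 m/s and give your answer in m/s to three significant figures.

-7.85 × 10^7 m/s

In units of c (dividing by 3.00 × 10^8 m/s): v = 0.803, u' = -0.880.
u = (u' + v)/(1 + u'v/c²):
u = (-0.880 + 0.803) / (1 + (-0.880)·0.803) = -0.0767/0.2931 = -0.2616
Converting back: u = -0.2616 × 3.00 × 10^8 m/s.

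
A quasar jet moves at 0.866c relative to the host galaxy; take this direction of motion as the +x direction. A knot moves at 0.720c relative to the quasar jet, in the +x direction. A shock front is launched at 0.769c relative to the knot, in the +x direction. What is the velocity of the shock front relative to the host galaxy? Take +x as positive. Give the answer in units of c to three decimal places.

0.997c

Apply u = (u' + v)/(1 + u'v/c²) successively, working outward toward the host galaxy.
Start: velocity of the quasar jet relative to the host galaxy = 0.8660c.
Compose with the knot (u' = 0.720 in the quasar jet frame): u_1 = (0.720 + 0.866) / (1 + 0.720·0.866) = 1.5860/1.6235 = 0.9769.
Compose with the shock front (u' = 0.769 in the knot frame): u_2 = (0.769 + 0.977) / (1 + 0.769·0.977) = 1.7459/1.7512 = 0.9970.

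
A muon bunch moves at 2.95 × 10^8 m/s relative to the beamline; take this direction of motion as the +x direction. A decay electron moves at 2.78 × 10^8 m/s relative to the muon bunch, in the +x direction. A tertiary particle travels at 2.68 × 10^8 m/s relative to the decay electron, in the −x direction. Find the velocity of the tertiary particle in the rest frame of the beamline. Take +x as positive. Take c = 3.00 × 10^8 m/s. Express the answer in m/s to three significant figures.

Apply u = (u' + v)/(1 + u'v/c²) successively, working outward toward the beamline.
(Dividing each given speed by c = 3.00 × 10^8 m/s to work in units of c.)
Start: velocity of the muon bunch relative to the beamline = 0.9833c.
Compose with the decay electron (u' = 0.927 in the muon bunch frame): u_1 = (0.927 + 0.983) / (1 + 0.927·0.983) = 1.9100/1.9112 = 0.9994.
Compose with the tertiary particle (u' = -0.893 in the decay electron frame): u_2 = (-0.893 + 0.999) / (1 + (-0.893)·0.999) = 0.1060/0.1072 = 0.9887.
So u = 0.9887 × 3.00 × 10^8 m/s.

+2.97 × 10^8 m/s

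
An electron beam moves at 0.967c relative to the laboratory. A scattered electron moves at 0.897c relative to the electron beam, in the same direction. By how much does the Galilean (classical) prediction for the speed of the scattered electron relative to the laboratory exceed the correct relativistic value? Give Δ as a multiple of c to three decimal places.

Galilean: u_cl = 0.897 + 0.967 = 1.8640.
Relativistic: u_rel = (0.897 + 0.967) / (1 + 0.897·0.967) = 1.8640/1.8674 = 0.9982.
Δ = 1.8640 − 0.9982 = 0.8658.
(The classical prediction exceeds c; the relativistic result does not.)

Δ = 0.866c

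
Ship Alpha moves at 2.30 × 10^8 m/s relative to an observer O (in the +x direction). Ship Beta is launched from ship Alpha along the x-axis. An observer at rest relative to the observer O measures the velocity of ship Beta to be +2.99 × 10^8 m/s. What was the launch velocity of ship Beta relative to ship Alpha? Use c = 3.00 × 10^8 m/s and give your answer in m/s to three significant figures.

+2.93 × 10^8 m/s

v = 0.767c, u = 0.997c.
Invert the composition law: u' = (u − v)/(1 − uv/c²).
u' = (0.997 − 0.767) / (1 − (0.997)(0.767)) = 0.2300/0.2359 = 0.9750.
u' = 0.9750 × 3.00 × 10^8 m/s.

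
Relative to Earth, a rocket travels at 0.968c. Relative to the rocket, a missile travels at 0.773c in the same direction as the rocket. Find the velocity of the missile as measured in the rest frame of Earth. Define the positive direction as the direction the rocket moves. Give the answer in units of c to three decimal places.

0.996c

With v = 0.968 and u' = 0.773 (in units of c),
u = (u' + v)/(1 + u'v/c²):
u = (0.773 + 0.968) / (1 + 0.773·0.968) = 1.7410/1.7483 = 0.9958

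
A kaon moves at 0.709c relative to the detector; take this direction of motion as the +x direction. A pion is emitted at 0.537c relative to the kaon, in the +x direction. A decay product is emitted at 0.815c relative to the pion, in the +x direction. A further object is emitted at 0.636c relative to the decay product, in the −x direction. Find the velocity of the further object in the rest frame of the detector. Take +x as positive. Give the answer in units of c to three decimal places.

Apply u = (u' + v)/(1 + u'v/c²) successively, working outward toward the detector.
Start: velocity of the kaon relative to the detector = 0.7090c.
Compose with the pion (u' = 0.537 in the kaon frame): u_1 = (0.537 + 0.709) / (1 + 0.537·0.709) = 1.2460/1.3807 = 0.9024.
Compose with the decay product (u' = 0.815 in the pion frame): u_2 = (0.815 + 0.902) / (1 + 0.815·0.902) = 1.7174/1.7355 = 0.9896.
Compose with the further object (u' = -0.636 in the decay product frame): u_3 = (-0.636 + 0.990) / (1 + (-0.636)·0.990) = 0.3536/0.3706 = 0.9541.

+0.954c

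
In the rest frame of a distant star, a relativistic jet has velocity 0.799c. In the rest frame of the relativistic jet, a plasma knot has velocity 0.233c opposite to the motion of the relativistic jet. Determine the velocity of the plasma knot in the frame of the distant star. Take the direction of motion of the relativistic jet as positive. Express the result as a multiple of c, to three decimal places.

+0.695c

With v = 0.799 and u' = -0.233 (in units of c),
u = (u' + v)/(1 + u'v/c²):
u = (-0.233 + 0.799) / (1 + (-0.233)·0.799) = 0.5660/0.8138 = 0.6955
(Galilean addition would give +0.566c.)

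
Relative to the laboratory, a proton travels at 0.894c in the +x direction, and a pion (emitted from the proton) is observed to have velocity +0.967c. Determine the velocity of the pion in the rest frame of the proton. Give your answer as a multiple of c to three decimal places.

Invert the composition law: u' = (u − v)/(1 − uv/c²).
u' = (0.967 − 0.894) / (1 − (0.967)(0.894)) = 0.0730/0.1355 = 0.5387.

+0.539c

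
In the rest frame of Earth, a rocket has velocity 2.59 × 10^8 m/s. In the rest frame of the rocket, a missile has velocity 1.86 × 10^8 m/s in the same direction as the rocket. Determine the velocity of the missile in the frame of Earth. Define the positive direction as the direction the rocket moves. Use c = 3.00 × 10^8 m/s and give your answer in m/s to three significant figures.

In units of c (dividing by 3.00 × 10^8 m/s): v = 0.863, u' = 0.620.
u = (u' + v)/(1 + u'v/c²):
u = (0.620 + 0.863) / (1 + 0.620·0.863) = 1.4833/1.5353 = 0.9662
(Galilean addition would give +1.483c, exceeding c.)
Converting back: u = 0.9662 × 3.00 × 10^8 m/s.

2.90 × 10^8 m/s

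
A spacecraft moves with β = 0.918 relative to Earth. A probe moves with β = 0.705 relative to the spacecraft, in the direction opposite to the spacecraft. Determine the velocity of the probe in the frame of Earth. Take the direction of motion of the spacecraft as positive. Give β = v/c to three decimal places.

With v = 0.918 and u' = -0.705 (in units of c),
u = (u' + v)/(1 + u'v/c²):
u = (-0.705 + 0.918) / (1 + (-0.705)·0.918) = 0.2130/0.3528 = 0.6037
(Galilean addition would give +0.213c.)

β = +0.604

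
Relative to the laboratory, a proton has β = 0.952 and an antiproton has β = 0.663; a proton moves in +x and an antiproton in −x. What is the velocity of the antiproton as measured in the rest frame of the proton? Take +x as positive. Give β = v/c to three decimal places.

β = -0.990

β_A = 0.952, β_B = -0.663.
Transform to A's frame with the inverse velocity-addition law: u' = (u − v)/(1 − uv/c²), taking u = β_B and v = β_A.
u' = (-0.663 − 0.952) / (1 − (0.952)(-0.663)) = -1.6150/1.6312 = -0.9901.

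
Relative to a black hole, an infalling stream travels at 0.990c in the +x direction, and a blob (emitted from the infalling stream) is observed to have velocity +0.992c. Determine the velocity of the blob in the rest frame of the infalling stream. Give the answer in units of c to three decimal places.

+0.112c

Invert the composition law: u' = (u − v)/(1 − uv/c²).
u' = (0.992 − 0.990) / (1 − (0.992)(0.990)) = 0.0020/0.0179 = 0.1116.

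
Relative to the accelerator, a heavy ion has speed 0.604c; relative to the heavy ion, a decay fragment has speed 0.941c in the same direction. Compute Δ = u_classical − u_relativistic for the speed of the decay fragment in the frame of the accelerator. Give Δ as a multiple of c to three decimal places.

Δ = 0.560c

Galilean: u_cl = 0.941 + 0.604 = 1.5450.
Relativistic: u_rel = (0.941 + 0.604) / (1 + 0.941·0.604) = 1.5450/1.5684 = 0.9851.
Δ = 1.5450 − 0.9851 = 0.5599.
(The classical prediction exceeds c; the relativistic result does not.)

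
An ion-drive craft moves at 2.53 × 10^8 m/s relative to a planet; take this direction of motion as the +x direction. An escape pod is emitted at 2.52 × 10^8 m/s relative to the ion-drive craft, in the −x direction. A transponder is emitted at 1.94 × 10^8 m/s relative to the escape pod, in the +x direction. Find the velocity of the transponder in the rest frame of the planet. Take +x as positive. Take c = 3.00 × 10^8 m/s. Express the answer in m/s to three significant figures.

Apply u = (u' + v)/(1 + u'v/c²) successively, working outward toward the planet.
(Dividing each given speed by c = 3.00 × 10^8 m/s to work in units of c.)
Start: velocity of the ion-drive craft relative to the planet = 0.8433c.
Compose with the escape pod (u' = -0.840 in the ion-drive craft frame): u_1 = (-0.840 + 0.843) / (1 + (-0.840)·0.843) = 0.0033/0.2916 = 0.0114.
Compose with the transponder (u' = 0.647 in the escape pod frame): u_2 = (0.647 + 0.011) / (1 + 0.647·0.011) = 0.6581/1.0074 = 0.6533.
So u = 0.6533 × 3.00 × 10^8 m/s.

+1.96 × 10^8 m/s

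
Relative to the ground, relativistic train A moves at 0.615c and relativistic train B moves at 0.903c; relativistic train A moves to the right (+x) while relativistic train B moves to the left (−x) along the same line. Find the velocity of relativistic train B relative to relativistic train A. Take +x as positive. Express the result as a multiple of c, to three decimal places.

β_A = 0.615, β_B = -0.903.
Transform to A's frame with the inverse velocity-addition law: u' = (u − v)/(1 − uv/c²), taking u = β_B and v = β_A.
u' = (-0.903 − 0.615) / (1 − (0.615)(-0.903)) = -1.5180/1.5553 = -0.9760.

-0.976c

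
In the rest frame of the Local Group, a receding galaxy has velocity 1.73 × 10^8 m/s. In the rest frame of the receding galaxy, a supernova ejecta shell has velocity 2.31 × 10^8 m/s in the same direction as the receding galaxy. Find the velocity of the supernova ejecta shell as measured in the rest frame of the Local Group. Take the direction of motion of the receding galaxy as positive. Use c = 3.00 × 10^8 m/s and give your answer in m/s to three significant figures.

2.80 × 10^8 m/s

In units of c (dividing by 3.00 × 10^8 m/s): v = 0.577, u' = 0.770.
u = (u' + v)/(1 + u'v/c²):
u = (0.770 + 0.577) / (1 + 0.770·0.577) = 1.3467/1.4440 = 0.9326
(Galilean addition would give +1.347c, exceeding c.)
Converting back: u = 0.9326 × 3.00 × 10^8 m/s.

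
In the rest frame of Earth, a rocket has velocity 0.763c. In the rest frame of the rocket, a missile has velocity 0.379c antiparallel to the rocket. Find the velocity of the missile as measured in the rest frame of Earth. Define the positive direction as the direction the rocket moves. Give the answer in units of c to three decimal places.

With v = 0.763 and u' = -0.379 (in units of c),
u = (u' + v)/(1 + u'v/c²):
u = (-0.379 + 0.763) / (1 + (-0.379)·0.763) = 0.3840/0.7108 = 0.5402

+0.540c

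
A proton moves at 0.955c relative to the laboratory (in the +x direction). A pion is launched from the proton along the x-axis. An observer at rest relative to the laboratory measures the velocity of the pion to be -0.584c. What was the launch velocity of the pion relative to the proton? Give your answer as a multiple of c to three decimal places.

Invert the composition law: u' = (u − v)/(1 − uv/c²).
u' = (-0.584 − 0.955) / (1 − (-0.584)(0.955)) = -1.5390/1.5577 = -0.9880.

-0.988c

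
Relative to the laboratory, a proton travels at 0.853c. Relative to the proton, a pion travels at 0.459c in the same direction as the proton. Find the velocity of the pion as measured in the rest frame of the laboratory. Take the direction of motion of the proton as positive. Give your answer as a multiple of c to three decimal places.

With v = 0.853 and u' = 0.459 (in units of c),
u = (u' + v)/(1 + u'v/c²):
u = (0.459 + 0.853) / (1 + 0.459·0.853) = 1.3120/1.3915 = 0.9428

0.943c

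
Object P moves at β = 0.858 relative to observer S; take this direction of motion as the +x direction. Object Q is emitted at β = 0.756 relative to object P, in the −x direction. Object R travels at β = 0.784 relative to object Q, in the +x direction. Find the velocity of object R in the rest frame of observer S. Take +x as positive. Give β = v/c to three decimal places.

Apply u = (u' + v)/(1 + u'v/c²) successively, working outward toward observer S.
Start: velocity of object P relative to observer S = 0.8580c.
Compose with object Q (u' = -0.756 in object P frame): u_1 = (-0.756 + 0.858) / (1 + (-0.756)·0.858) = 0.1020/0.3514 = 0.2903.
Compose with object R (u' = 0.784 in object Q frame): u_2 = (0.784 + 0.290) / (1 + 0.784·0.290) = 1.0743/1.2276 = 0.8751.

β = +0.875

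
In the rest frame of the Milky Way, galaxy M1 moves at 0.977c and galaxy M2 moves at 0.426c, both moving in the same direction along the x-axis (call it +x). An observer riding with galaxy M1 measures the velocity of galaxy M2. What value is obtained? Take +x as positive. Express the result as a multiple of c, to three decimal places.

-0.944c

β_A = 0.977, β_B = 0.426.
Transform to A's frame with the inverse velocity-addition law: u' = (u − v)/(1 − uv/c²), taking u = β_B and v = β_A.
u' = (0.426 − 0.977) / (1 − (0.977)(0.426)) = -0.5510/0.5838 = -0.9438.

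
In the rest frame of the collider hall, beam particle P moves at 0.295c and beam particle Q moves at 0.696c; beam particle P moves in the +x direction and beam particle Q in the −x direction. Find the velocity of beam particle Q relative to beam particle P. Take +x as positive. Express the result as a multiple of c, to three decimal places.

β_A = 0.295, β_B = -0.696.
Transform to A's frame with the inverse velocity-addition law: u' = (u − v)/(1 − uv/c²), taking u = β_B and v = β_A.
u' = (-0.696 − 0.295) / (1 − (0.295)(-0.696)) = -0.9910/1.2053 = -0.8222.

-0.822c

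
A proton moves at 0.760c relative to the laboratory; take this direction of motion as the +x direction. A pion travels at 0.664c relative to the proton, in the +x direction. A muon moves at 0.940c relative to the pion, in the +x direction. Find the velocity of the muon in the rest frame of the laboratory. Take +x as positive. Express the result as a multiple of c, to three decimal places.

0.998c

Apply u = (u' + v)/(1 + u'v/c²) successively, working outward toward the laboratory.
Start: velocity of the proton relative to the laboratory = 0.7600c.
Compose with the pion (u' = 0.664 in the proton frame): u_1 = (0.664 + 0.760) / (1 + 0.664·0.760) = 1.4240/1.5046 = 0.9464.
Compose with the muon (u' = 0.940 in the pion frame): u_2 = (0.940 + 0.946) / (1 + 0.940·0.946) = 1.8864/1.8896 = 0.9983.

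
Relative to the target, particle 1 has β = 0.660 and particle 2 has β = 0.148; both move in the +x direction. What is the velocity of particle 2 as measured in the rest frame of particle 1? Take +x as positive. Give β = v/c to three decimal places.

β = -0.567

β_A = 0.660, β_B = 0.148.
Transform to A's frame with the inverse velocity-addition law: u' = (u − v)/(1 − uv/c²), taking u = β_B and v = β_A.
u' = (0.148 − 0.660) / (1 − (0.660)(0.148)) = -0.5120/0.9023 = -0.5674.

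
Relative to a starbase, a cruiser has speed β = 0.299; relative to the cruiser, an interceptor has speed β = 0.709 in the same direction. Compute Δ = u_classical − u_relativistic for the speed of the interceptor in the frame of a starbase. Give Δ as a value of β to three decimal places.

Δ = 0.176

Galilean: u_cl = 0.709 + 0.299 = 1.0080.
Relativistic: u_rel = (0.709 + 0.299) / (1 + 0.709·0.299) = 1.0080/1.2120 = 0.8317.
Δ = 1.0080 − 0.8317 = 0.1763.
(The classical prediction exceeds c; the relativistic result does not.)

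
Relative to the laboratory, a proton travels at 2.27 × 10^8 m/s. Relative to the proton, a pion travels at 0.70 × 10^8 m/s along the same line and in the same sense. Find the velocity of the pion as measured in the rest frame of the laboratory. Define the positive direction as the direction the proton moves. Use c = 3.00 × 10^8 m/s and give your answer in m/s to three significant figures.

In units of c (dividing by 3.00 × 10^8 m/s): v = 0.757, u' = 0.233.
u = (u' + v)/(1 + u'v/c²):
u = (0.233 + 0.757) / (1 + 0.233·0.757) = 0.9900/1.1766 = 0.8414
(Galilean addition would give +0.990c.)
Converting back: u = 0.8414 × 3.00 × 10^8 m/s.

2.52 × 10^8 m/s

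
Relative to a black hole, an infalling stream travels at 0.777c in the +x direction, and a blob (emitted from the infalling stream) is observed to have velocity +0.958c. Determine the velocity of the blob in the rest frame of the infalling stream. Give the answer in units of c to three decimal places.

+0.708c

Invert the composition law: u' = (u − v)/(1 − uv/c²).
u' = (0.958 − 0.777) / (1 − (0.958)(0.777)) = 0.1810/0.2556 = 0.7080.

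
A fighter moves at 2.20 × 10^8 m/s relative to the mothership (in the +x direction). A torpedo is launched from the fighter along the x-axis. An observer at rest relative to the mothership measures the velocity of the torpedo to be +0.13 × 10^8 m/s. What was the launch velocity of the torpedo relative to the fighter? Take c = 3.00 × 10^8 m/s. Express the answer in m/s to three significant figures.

v = 0.733c, u = 0.043c.
Invert the composition law: u' = (u − v)/(1 − uv/c²).
u' = (0.043 − 0.733) / (1 − (0.043)(0.733)) = -0.6900/0.9682 = -0.7126.
u' = -0.7126 × 3.00 × 10^8 m/s.

-2.14 × 10^8 m/s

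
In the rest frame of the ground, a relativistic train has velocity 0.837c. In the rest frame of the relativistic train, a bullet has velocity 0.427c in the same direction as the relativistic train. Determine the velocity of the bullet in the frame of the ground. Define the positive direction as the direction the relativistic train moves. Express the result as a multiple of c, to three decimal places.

With v = 0.837 and u' = 0.427 (in units of c),
u = (u' + v)/(1 + u'v/c²):
u = (0.427 + 0.837) / (1 + 0.427·0.837) = 1.2640/1.3574 = 0.9312
(Galilean addition would give +1.264c, exceeding c.)

0.931c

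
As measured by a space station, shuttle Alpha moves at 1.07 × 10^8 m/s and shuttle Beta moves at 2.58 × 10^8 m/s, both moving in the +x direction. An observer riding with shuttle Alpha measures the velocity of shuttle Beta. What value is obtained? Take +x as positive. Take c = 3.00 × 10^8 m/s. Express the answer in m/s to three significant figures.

+2.18 × 10^8 m/s

β_A = 0.357, β_B = 0.860 (dividing each by c = 3.00 × 10^8 m/s).
Transform to A's frame with the inverse velocity-addition law: u' = (u − v)/(1 − uv/c²), taking u = β_B and v = β_A.
u' = (0.860 − 0.357) / (1 − (0.357)(0.860)) = 0.5033/0.6933 = 0.7260.
u' = 0.7260 × 3.00 × 10^8 m/s.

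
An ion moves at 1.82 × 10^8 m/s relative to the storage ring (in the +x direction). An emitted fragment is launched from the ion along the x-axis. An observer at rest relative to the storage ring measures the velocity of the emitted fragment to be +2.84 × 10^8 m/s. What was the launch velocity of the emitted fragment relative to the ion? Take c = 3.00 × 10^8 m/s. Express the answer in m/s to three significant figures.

v = 0.607c, u = 0.947c.
Invert the composition law: u' = (u − v)/(1 − uv/c²).
u' = (0.947 − 0.607) / (1 − (0.947)(0.607)) = 0.3400/0.4257 = 0.7987.
u' = 0.7987 × 3.00 × 10^8 m/s.

+2.40 × 10^8 m/s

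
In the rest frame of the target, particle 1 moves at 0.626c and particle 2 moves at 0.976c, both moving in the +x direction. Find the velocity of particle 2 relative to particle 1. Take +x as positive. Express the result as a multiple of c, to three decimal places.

β_A = 0.626, β_B = 0.976.
Transform to A's frame with the inverse velocity-addition law: u' = (u − v)/(1 − uv/c²), taking u = β_B and v = β_A.
u' = (0.976 − 0.626) / (1 − (0.626)(0.976)) = 0.3500/0.3890 = 0.8997.

+0.900c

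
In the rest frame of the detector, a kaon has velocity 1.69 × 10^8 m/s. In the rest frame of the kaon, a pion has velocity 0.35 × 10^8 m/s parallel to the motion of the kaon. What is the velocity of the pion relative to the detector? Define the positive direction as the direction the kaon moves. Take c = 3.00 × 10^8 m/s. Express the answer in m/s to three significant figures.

1.91 × 10^8 m/s

In units of c (dividing by 3.00 × 10^8 m/s): v = 0.563, u' = 0.117.
u = (u' + v)/(1 + u'v/c²):
u = (0.117 + 0.563) / (1 + 0.117·0.563) = 0.6800/1.0657 = 0.6381
(Galilean addition would give +0.680c.)
Converting back: u = 0.6381 × 3.00 × 10^8 m/s.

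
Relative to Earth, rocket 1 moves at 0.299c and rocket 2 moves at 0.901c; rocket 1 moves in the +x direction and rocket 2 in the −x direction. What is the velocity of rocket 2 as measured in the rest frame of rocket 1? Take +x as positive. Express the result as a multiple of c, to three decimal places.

β_A = 0.299, β_B = -0.901.
Transform to A's frame with the inverse velocity-addition law: u' = (u − v)/(1 − uv/c²), taking u = β_B and v = β_A.
u' = (-0.901 − 0.299) / (1 − (0.299)(-0.901)) = -1.2000/1.2694 = -0.9453.

-0.945c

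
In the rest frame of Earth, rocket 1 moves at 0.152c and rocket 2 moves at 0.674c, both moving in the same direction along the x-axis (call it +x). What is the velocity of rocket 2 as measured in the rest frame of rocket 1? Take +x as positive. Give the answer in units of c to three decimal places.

+0.582c

β_A = 0.152, β_B = 0.674.
Transform to A's frame with the inverse velocity-addition law: u' = (u − v)/(1 − uv/c²), taking u = β_B and v = β_A.
u' = (0.674 − 0.152) / (1 − (0.152)(0.674)) = 0.5220/0.8976 = 0.5816.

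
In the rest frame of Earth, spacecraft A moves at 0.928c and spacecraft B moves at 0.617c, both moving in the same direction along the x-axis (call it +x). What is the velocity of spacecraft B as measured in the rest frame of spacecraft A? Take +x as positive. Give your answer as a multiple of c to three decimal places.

-0.728c

β_A = 0.928, β_B = 0.617.
Transform to A's frame with the inverse velocity-addition law: u' = (u − v)/(1 − uv/c²), taking u = β_B and v = β_A.
u' = (0.617 − 0.928) / (1 − (0.928)(0.617)) = -0.3110/0.4274 = -0.7276.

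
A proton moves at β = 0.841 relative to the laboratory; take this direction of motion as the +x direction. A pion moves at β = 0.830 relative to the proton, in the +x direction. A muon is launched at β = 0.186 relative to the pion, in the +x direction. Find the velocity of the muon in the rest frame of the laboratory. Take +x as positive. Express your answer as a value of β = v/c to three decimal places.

β = 0.989

Apply u = (u' + v)/(1 + u'v/c²) successively, working outward toward the laboratory.
Start: velocity of the proton relative to the laboratory = 0.8410c.
Compose with the pion (u' = 0.830 in the proton frame): u_1 = (0.830 + 0.841) / (1 + 0.830·0.841) = 1.6710/1.6980 = 0.9841.
Compose with the muon (u' = 0.186 in the pion frame): u_2 = (0.186 + 0.984) / (1 + 0.186·0.984) = 1.1701/1.1830 = 0.9890.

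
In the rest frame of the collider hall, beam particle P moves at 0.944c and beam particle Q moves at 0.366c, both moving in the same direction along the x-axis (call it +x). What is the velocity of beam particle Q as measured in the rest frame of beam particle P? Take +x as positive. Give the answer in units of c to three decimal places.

-0.883c

β_A = 0.944, β_B = 0.366.
Transform to A's frame with the inverse velocity-addition law: u' = (u − v)/(1 − uv/c²), taking u = β_B and v = β_A.
u' = (0.366 − 0.944) / (1 − (0.944)(0.366)) = -0.5780/0.6545 = -0.8831.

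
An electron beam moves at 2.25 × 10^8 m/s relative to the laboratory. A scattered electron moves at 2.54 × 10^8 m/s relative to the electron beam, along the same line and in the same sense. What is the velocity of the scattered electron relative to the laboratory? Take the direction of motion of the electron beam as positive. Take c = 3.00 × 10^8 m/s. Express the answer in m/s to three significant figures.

In units of c (dividing by 3.00 × 10^8 m/s): v = 0.750, u' = 0.847.
u = (u' + v)/(1 + u'v/c²):
u = (0.847 + 0.750) / (1 + 0.847·0.750) = 1.5967/1.6350 = 0.9766
(Galilean addition would give +1.597c, exceeding c.)
Converting back: u = 0.9766 × 3.00 × 10^8 m/s.

2.93 × 10^8 m/s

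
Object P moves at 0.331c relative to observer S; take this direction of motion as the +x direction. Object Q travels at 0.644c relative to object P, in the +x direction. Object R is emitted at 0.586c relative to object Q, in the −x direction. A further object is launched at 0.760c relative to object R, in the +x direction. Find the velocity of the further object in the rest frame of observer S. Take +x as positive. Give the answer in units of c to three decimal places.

+0.892c

Apply u = (u' + v)/(1 + u'v/c²) successively, working outward toward observer S.
Start: velocity of object P relative to observer S = 0.3310c.
Compose with object Q (u' = 0.644 in object P frame): u_1 = (0.644 + 0.331) / (1 + 0.644·0.331) = 0.9750/1.2132 = 0.8037.
Compose with object R (u' = -0.586 in object Q frame): u_2 = (-0.586 + 0.804) / (1 + (-0.586)·0.804) = 0.2177/0.5290 = 0.4115.
Compose with the further object (u' = 0.760 in object R frame): u_3 = (0.760 + 0.411) / (1 + 0.760·0.411) = 1.1715/1.3127 = 0.8924.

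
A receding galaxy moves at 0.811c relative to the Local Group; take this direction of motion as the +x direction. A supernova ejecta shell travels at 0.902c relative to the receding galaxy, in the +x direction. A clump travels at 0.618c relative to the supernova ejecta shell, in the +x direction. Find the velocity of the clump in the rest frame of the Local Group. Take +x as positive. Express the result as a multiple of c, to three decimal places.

Apply u = (u' + v)/(1 + u'v/c²) successively, working outward toward the Local Group.
Start: velocity of the receding galaxy relative to the Local Group = 0.8110c.
Compose with the supernova ejecta shell (u' = 0.902 in the receding galaxy frame): u_1 = (0.902 + 0.811) / (1 + 0.902·0.811) = 1.7130/1.7315 = 0.9893.
Compose with the clump (u' = 0.618 in the supernova ejecta shell frame): u_2 = (0.618 + 0.989) / (1 + 0.618·0.989) = 1.6073/1.6114 = 0.9975.

0.997c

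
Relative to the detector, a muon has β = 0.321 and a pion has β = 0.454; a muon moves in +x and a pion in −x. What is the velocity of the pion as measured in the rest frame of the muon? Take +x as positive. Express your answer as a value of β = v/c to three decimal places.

β_A = 0.321, β_B = -0.454.
Transform to A's frame with the inverse velocity-addition law: u' = (u − v)/(1 − uv/c²), taking u = β_B and v = β_A.
u' = (-0.454 − 0.321) / (1 − (0.321)(-0.454)) = -0.7750/1.1457 = -0.6764.

β = -0.676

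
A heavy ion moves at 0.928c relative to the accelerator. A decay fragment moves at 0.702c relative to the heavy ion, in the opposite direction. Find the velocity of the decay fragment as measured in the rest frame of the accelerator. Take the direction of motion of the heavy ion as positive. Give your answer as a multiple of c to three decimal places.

+0.648c

With v = 0.928 and u' = -0.702 (in units of c),
u = (u' + v)/(1 + u'v/c²):
u = (-0.702 + 0.928) / (1 + (-0.702)·0.928) = 0.2260/0.3485 = 0.6484
(Galilean addition would give +0.226c.)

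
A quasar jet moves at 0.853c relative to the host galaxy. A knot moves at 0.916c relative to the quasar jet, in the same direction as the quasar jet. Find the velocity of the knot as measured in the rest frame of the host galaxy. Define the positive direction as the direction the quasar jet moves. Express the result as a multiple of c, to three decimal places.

0.993c

With v = 0.853 and u' = 0.916 (in units of c),
u = (u' + v)/(1 + u'v/c²):
u = (0.916 + 0.853) / (1 + 0.916·0.853) = 1.7690/1.7813 = 0.9931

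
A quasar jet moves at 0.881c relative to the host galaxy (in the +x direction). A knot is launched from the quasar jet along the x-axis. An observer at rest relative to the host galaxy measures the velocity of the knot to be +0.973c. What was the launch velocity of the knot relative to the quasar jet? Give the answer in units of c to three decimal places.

+0.644c

Invert the composition law: u' = (u − v)/(1 − uv/c²).
u' = (0.973 − 0.881) / (1 − (0.973)(0.881)) = 0.0920/0.1428 = 0.6443.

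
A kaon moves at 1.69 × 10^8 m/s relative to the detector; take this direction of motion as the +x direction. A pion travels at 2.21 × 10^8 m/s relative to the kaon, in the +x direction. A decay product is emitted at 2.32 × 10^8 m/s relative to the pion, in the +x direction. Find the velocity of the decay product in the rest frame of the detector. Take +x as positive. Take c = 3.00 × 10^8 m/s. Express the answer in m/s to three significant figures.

2.97 × 10^8 m/s

Apply u = (u' + v)/(1 + u'v/c²) successively, working outward toward the detector.
(Dividing each given speed by c = 3.00 × 10^8 m/s to work in units of c.)
Start: velocity of the kaon relative to the detector = 0.5633c.
Compose with the pion (u' = 0.737 in the kaon frame): u_1 = (0.737 + 0.563) / (1 + 0.737·0.563) = 1.3000/1.4150 = 0.9187.
Compose with the decay product (u' = 0.773 in the pion frame): u_2 = (0.773 + 0.919) / (1 + 0.773·0.919) = 1.6921/1.7105 = 0.9892.
So u = 0.9892 × 3.00 × 10^8 m/s.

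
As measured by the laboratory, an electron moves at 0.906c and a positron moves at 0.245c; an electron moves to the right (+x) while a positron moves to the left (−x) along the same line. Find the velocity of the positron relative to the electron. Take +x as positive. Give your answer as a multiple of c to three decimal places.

-0.942c

β_A = 0.906, β_B = -0.245.
Transform to A's frame with the inverse velocity-addition law: u' = (u − v)/(1 − uv/c²), taking u = β_B and v = β_A.
u' = (-0.245 − 0.906) / (1 − (0.906)(-0.245)) = -1.1510/1.2220 = -0.9419.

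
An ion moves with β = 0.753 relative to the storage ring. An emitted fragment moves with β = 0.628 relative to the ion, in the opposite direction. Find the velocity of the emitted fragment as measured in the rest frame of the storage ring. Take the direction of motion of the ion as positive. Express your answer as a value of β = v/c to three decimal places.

β = +0.237

With v = 0.753 and u' = -0.628 (in units of c),
u = (u' + v)/(1 + u'v/c²):
u = (-0.628 + 0.753) / (1 + (-0.628)·0.753) = 0.1250/0.5271 = 0.2371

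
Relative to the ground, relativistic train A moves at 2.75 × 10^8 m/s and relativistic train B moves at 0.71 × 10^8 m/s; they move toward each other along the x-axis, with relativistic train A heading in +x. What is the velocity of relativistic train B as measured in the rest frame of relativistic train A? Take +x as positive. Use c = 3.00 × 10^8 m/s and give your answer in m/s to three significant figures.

-2.84 × 10^8 m/s

β_A = 0.917, β_B = -0.237 (dividing each by c = 3.00 × 10^8 m/s).
Transform to A's frame with the inverse velocity-addition law: u' = (u − v)/(1 − uv/c²), taking u = β_B and v = β_A.
u' = (-0.237 − 0.917) / (1 − (0.917)(-0.237)) = -1.1533/1.2169 = -0.9477.
u' = -0.9477 × 3.00 × 10^8 m/s.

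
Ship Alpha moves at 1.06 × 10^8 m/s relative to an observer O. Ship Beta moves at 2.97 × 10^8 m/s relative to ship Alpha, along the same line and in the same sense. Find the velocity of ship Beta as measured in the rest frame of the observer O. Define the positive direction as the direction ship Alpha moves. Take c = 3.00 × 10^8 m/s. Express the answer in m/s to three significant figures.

In units of c (dividing by 3.00 × 10^8 m/s): v = 0.353, u' = 0.990.
u = (u' + v)/(1 + u'v/c²):
u = (0.990 + 0.353) / (1 + 0.990·0.353) = 1.3433/1.3498 = 0.9952
Converting back: u = 0.9952 × 3.00 × 10^8 m/s.

2.99 × 10^8 m/s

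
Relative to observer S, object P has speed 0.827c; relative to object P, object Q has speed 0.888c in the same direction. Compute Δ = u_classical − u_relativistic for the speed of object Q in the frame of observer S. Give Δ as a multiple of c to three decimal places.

Δ = 0.726c

Galilean: u_cl = 0.888 + 0.827 = 1.7150.
Relativistic: u_rel = (0.888 + 0.827) / (1 + 0.888·0.827) = 1.7150/1.7344 = 0.9888.
Δ = 1.7150 − 0.9888 = 0.7262.
(The classical prediction exceeds c; the relativistic result does not.)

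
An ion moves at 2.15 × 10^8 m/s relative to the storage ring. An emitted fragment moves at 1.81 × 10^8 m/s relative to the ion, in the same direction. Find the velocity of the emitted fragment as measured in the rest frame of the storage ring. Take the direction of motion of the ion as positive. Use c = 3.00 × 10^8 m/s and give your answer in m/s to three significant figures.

In units of c (dividing by 3.00 × 10^8 m/s): v = 0.717, u' = 0.603.
u = (u' + v)/(1 + u'v/c²):
u = (0.603 + 0.717) / (1 + 0.603·0.717) = 1.3200/1.4324 = 0.9215
Converting back: u = 0.9215 × 3.00 × 10^8 m/s.

2.76 × 10^8 m/s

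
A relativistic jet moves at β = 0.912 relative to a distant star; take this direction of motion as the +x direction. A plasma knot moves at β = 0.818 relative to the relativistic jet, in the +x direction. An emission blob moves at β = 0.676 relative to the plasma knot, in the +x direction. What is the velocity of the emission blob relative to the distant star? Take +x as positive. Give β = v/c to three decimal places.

Apply u = (u' + v)/(1 + u'v/c²) successively, working outward toward the distant star.
Start: velocity of the relativistic jet relative to the distant star = 0.9120c.
Compose with the plasma knot (u' = 0.818 in the relativistic jet frame): u_1 = (0.818 + 0.912) / (1 + 0.818·0.912) = 1.7300/1.7460 = 0.9908.
Compose with the emission blob (u' = 0.676 in the plasma knot frame): u_2 = (0.676 + 0.991) / (1 + 0.676·0.991) = 1.6668/1.6698 = 0.9982.

β = 0.998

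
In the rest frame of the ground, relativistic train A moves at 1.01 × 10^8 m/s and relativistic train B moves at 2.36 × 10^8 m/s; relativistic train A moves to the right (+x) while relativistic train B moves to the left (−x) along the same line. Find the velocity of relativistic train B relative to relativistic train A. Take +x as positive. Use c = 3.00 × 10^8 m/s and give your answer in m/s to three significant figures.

-2.66 × 10^8 m/s

β_A = 0.337, β_B = -0.787 (dividing each by c = 3.00 × 10^8 m/s).
Transform to A's frame with the inverse velocity-addition law: u' = (u − v)/(1 − uv/c²), taking u = β_B and v = β_A.
u' = (-0.787 − 0.337) / (1 − (0.337)(-0.787)) = -1.1233/1.2648 = -0.8881.
u' = -0.8881 × 3.00 × 10^8 m/s.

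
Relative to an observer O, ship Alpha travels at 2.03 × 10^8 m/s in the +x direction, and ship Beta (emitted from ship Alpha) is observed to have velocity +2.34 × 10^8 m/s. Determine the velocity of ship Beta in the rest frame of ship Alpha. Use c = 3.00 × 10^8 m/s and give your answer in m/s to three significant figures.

v = 0.677c, u = 0.780c.
Invert the composition law: u' = (u − v)/(1 − uv/c²).
u' = (0.780 − 0.677) / (1 − (0.780)(0.677)) = 0.1033/0.4722 = 0.2188.
u' = 0.2188 × 3.00 × 10^8 m/s.

+6.57 × 10^7 m/s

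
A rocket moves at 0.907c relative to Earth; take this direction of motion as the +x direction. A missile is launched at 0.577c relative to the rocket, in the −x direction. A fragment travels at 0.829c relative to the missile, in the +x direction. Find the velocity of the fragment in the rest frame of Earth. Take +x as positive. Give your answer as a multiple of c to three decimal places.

+0.967c

Apply u = (u' + v)/(1 + u'v/c²) successively, working outward toward Earth.
Start: velocity of the rocket relative to Earth = 0.9070c.
Compose with the missile (u' = -0.577 in the rocket frame): u_1 = (-0.577 + 0.907) / (1 + (-0.577)·0.907) = 0.3300/0.4767 = 0.6923.
Compose with the fragment (u' = 0.829 in the missile frame): u_2 = (0.829 + 0.692) / (1 + 0.829·0.692) = 1.5213/1.5739 = 0.9666.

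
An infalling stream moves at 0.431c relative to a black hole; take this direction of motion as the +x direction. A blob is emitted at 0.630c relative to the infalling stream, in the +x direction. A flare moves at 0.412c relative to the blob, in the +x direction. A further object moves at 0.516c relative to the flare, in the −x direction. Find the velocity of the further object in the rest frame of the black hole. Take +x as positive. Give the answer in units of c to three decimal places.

Apply u = (u' + v)/(1 + u'v/c²) successively, working outward toward the black hole.
Start: velocity of the infalling stream relative to the black hole = 0.4310c.
Compose with the blob (u' = 0.630 in the infalling stream frame): u_1 = (0.630 + 0.431) / (1 + 0.630·0.431) = 1.0610/1.2715 = 0.8344.
Compose with the flare (u' = 0.412 in the blob frame): u_2 = (0.412 + 0.834) / (1 + 0.412·0.834) = 1.2464/1.3438 = 0.9276.
Compose with the further object (u' = -0.516 in the flare frame): u_3 = (-0.516 + 0.928) / (1 + (-0.516)·0.928) = 0.4116/0.5214 = 0.7893.

+0.789c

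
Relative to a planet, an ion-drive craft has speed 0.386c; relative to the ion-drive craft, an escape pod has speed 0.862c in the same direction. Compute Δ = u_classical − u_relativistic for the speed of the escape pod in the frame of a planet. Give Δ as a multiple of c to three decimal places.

Δ = 0.312c

Galilean: u_cl = 0.862 + 0.386 = 1.2480.
Relativistic: u_rel = (0.862 + 0.386) / (1 + 0.862·0.386) = 1.2480/1.3327 = 0.9364.
Δ = 1.2480 − 0.9364 = 0.3116.
(The classical prediction exceeds c; the relativistic result does not.)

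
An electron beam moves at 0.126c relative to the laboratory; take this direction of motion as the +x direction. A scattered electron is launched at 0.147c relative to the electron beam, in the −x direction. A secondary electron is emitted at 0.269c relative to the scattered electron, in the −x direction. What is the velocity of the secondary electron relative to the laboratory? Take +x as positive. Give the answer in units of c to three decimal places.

-0.289c

Apply u = (u' + v)/(1 + u'v/c²) successively, working outward toward the laboratory.
Start: velocity of the electron beam relative to the laboratory = 0.1260c.
Compose with the scattered electron (u' = -0.147 in the electron beam frame): u_1 = (-0.147 + 0.126) / (1 + (-0.147)·0.126) = -0.0210/0.9815 = -0.0214.
Compose with the secondary electron (u' = -0.269 in the scattered electron frame): u_2 = (-0.269 + (-0.021)) / (1 + (-0.269)·(-0.021)) = -0.2904/1.0058 = -0.2887.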